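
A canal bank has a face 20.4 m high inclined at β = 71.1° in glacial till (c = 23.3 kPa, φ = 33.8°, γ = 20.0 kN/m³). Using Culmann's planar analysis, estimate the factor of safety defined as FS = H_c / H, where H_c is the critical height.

H_c = (4c/γ) · sinβ cosφ / [1 − cos(β − φ)]
    = (4·23.3/20.0) · sin71.1°·cos33.8° / [1 − cos37.3°]
    = 4.660 · 0.7862 / 0.2045 = 17.91 m
FS = H_c / H = 17.91 / 20.4 = 0.878

FS = 0.88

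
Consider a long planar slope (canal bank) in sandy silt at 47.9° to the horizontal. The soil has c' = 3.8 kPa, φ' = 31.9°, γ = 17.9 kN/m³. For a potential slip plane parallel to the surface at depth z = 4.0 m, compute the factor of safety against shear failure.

FS = 0.67

For an infinite slope with a slip plane parallel to the surface (no pore pressure): FS = [c' + γz cos²β tanφ'] / [γz sinβ cosβ].
γz = 17.9·4.0 = 71.60 kN/m²
Numerator = 3.8 + 71.60·cos²47.9°·tan31.9° = 3.8 + 71.60·0.4495·0.6224 = 23.832 kPa
Denominator = 71.60·sin47.9°·cos47.9° = 71.60·0.7420·0.6704 = 35.617 kPa
FS = 23.832 / 35.617 = 0.669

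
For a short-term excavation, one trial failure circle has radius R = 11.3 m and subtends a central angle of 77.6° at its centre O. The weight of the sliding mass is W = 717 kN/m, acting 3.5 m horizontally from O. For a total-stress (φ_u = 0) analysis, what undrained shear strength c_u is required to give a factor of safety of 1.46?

c_u = 21.2 kPa

FS = c_u·L_a·R / (W·d), so c_u = FS·W·d / (L_a·R).
Arc length L_a = R·θ = 11.3·(77.6°·π/180) = 11.3·1.3544 = 15.30 m
c_u = 1.46·717·3.5 / (15.30·11.3) = 3663.9 / 172.94 = 21.19 kPa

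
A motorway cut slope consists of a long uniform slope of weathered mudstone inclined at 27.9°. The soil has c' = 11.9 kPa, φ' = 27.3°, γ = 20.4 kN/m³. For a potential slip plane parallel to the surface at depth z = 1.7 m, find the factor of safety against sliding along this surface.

For an infinite slope with a slip plane parallel to the surface (no pore pressure): FS = [c' + γz cos²β tanφ'] / [γz sinβ cosβ].
γz = 20.4·1.7 = 34.68 kN/m²
Numerator = 11.9 + 34.68·cos²27.9°·tan27.3° = 11.9 + 34.68·0.7810·0.5161 = 25.880 kPa
Denominator = 34.68·sin27.9°·cos27.9° = 34.68·0.4679·0.8838 = 14.342 kPa
FS = 25.880 / 14.342 = 1.805

FS = 1.80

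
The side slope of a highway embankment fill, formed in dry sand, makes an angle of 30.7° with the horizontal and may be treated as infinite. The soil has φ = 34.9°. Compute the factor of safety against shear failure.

For a dry cohesionless infinite slope the factor of safety is FS = tanφ / tanβ.
FS = tan34.9° / tan30.7° = 0.6976 / 0.5938 = 1.175

FS = 1.17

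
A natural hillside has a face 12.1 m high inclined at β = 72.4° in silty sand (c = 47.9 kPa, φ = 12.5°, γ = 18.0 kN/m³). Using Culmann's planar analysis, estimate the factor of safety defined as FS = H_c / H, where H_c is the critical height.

FS = 1.64

H_c = (4c/γ) · sinβ cosφ / [1 − cos(β − φ)]
    = (4·47.9/18.0) · sin72.4°·cos12.5° / [1 − cos59.9°]
    = 10.644 · 0.9306 / 0.4985 = 19.87 m
FS = H_c / H = 19.87 / 12.1 = 1.642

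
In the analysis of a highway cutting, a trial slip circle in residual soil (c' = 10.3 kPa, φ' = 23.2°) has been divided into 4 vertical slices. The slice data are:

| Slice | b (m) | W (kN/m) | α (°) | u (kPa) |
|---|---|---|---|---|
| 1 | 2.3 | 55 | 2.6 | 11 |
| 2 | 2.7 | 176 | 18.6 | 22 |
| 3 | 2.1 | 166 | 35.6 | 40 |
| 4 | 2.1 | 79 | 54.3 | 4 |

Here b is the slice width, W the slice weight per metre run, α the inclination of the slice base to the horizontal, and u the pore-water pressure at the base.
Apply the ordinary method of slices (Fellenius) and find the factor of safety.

Ordinary method of slices: FS = Σ[c'·Δl_i + (W_i cosα_i − u_i·Δl_i)·tanφ'] / Σ W_i sinα_i, with Δl_i = b_i / cosα_i.
Slice 1: Δl = 2.3/cos2.6° = 2.302 m; N'_1 = 55·cos2.6° − 11·2.302 = 29.6; c'Δl = 23.71; W sinα = 2.5
Slice 2: Δl = 2.7/cos18.6° = 2.849 m; N'_2 = 176·cos18.6° − 22·2.849 = 104.1; c'Δl = 29.34; W sinα = 56.1
Slice 3: Δl = 2.1/cos35.6° = 2.583 m; N'_3 = 166·cos35.6° − 40·2.583 = 31.7; c'Δl = 26.60; W sinα = 96.6
Slice 4: Δl = 2.1/cos54.3° = 3.599 m; N'_4 = 79·cos54.3° − 4·3.599 = 31.7; c'Δl = 37.07; W sinα = 64.2
Σc'Δl = 116.7 kN/m; ΣN' = 197.1 kN/m; ΣW sinα = 219.4 kN/m
Resisting = 116.7 + 197.1·tan23.2° = 116.7 + 84.5 = 201.2 kN/m
FS = 201.2 / 219.4 = 0.917

FS = 0.92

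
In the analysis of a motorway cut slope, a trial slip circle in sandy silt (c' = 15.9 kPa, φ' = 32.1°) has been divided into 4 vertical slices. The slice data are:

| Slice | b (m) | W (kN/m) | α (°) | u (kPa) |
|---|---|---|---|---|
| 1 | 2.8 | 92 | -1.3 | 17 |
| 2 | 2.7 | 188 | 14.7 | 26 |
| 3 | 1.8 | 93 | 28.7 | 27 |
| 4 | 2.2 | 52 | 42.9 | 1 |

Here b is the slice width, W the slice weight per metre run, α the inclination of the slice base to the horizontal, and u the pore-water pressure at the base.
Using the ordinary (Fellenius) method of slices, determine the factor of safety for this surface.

FS = 2.42

Ordinary method of slices: FS = Σ[c'·Δl_i + (W_i cosα_i − u_i·Δl_i)·tanφ'] / Σ W_i sinα_i, with Δl_i = b_i / cosα_i.
Slice 1: Δl = 2.8/cos(-1.3°) = 2.801 m; N'_1 = 92·cos(-1.3°) − 17·2.801 = 44.4; c'Δl = 44.53; W sinα = -2.1
Slice 2: Δl = 2.7/cos14.7° = 2.791 m; N'_2 = 188·cos14.7° − 26·2.791 = 109.3; c'Δl = 44.38; W sinα = 47.7
Slice 3: Δl = 1.8/cos28.7° = 2.052 m; N'_3 = 93·cos28.7° − 27·2.052 = 26.2; c'Δl = 32.63; W sinα = 44.7
Slice 4: Δl = 2.2/cos42.9° = 3.003 m; N'_4 = 52·cos42.9° − 1·3.003 = 35.1; c'Δl = 47.75; W sinα = 35.4
Σc'Δl = 169.3 kN/m; ΣN' = 214.9 kN/m; ΣW sinα = 125.7 kN/m
Resisting = 169.3 + 214.9·tan32.1° = 169.3 + 134.8 = 304.1 kN/m
FS = 304.1 / 125.7 = 2.420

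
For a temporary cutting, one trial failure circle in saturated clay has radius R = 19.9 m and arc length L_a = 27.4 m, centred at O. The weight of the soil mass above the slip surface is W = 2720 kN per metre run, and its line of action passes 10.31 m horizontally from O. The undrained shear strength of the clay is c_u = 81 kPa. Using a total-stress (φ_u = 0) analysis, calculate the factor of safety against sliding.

FS = 1.57

Taking moments about the centre O, the resisting moment is provided by the undrained shear strength acting along the arc:
M_R = c_u·L_a·R = 81·27.40·19.9 = 44166.1 kN·m/m
M_D = W·d = 2720·10.31 = 28043.2 kN·m/m
FS = M_R / M_D = 44166.1 / 28043.2 = 1.575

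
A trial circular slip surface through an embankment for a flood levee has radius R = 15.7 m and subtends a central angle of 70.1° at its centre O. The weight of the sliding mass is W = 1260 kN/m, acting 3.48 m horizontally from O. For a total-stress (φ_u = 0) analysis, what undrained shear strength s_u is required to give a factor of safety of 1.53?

FS = s_u·L_a·R / (W·d), so s_u = FS·W·d / (L_a·R).
Arc length L_a = R·θ = 15.7·(70.1°·π/180) = 15.7·1.2235 = 19.21 m
s_u = 1.53·1260·3.48 / (19.21·15.7) = 6708.7 / 301.57 = 22.25 kPa

s_u = 22.2 kPa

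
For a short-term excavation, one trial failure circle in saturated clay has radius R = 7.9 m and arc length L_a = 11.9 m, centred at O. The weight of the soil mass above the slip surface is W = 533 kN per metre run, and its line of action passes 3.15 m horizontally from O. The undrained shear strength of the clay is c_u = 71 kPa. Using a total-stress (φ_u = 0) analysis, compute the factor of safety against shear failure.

FS = 3.98

Taking moments about the centre O, the resisting moment is provided by the undrained shear strength acting along the arc:
M_R = c_u·L_a·R = 71·11.90·7.9 = 6674.7 kN·m/m
M_D = W·d = 533·3.15 = 1679.0 kN·m/m
FS = M_R / M_D = 6674.7 / 1679.0 = 3.976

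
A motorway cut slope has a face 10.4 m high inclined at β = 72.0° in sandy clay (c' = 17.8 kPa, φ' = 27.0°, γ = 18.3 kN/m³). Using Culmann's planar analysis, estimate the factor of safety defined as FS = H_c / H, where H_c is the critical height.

FS = 1.08

H_c = (4c'/γ) · sinβ cosφ' / [1 − cos(β − φ')]
    = (4·17.8/18.3) · sin72.0°·cos27.0° / [1 − cos45.0°]
    = 3.891 · 0.8474 / 0.2929 = 11.26 m
FS = H_c / H = 11.26 / 10.4 = 1.082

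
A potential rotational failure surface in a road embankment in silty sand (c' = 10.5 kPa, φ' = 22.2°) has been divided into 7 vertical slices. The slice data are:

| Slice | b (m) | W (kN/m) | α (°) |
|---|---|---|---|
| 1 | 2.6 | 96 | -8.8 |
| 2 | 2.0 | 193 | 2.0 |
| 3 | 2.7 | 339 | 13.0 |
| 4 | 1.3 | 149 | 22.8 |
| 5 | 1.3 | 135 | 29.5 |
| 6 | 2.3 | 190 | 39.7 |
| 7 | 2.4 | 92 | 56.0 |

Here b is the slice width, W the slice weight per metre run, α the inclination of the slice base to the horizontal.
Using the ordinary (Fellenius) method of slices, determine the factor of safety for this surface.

Ordinary method of slices: FS = Σ[c'·Δl_i + (W_i cosα_i)·tanφ'] / Σ W_i sinα_i, with Δl_i = b_i / cosα_i.
Slice 1: Δl = 2.6/cos(-8.8°) = 2.631 m; N'_1 = 96·cos(-8.8°) = 94.9; c'Δl = 27.63; W sinα = -14.7
Slice 2: Δl = 2.0/cos2.0° = 2.001 m; N'_2 = 193·cos2.0° = 192.9; c'Δl = 21.01; W sinα = 6.7
Slice 3: Δl = 2.7/cos13.0° = 2.771 m; N'_3 = 339·cos13.0° = 330.3; c'Δl = 29.10; W sinα = 76.3
Slice 4: Δl = 1.3/cos22.8° = 1.410 m; N'_4 = 149·cos22.8° = 137.4; c'Δl = 14.81; W sinα = 57.7
Slice 5: Δl = 1.3/cos29.5° = 1.494 m; N'_5 = 135·cos29.5° = 117.5; c'Δl = 15.68; W sinα = 66.5
Slice 6: Δl = 2.3/cos39.7° = 2.989 m; N'_6 = 190·cos39.7° = 146.2; c'Δl = 31.39; W sinα = 121.4
Slice 7: Δl = 2.4/cos56.0° = 4.292 m; N'_7 = 92·cos56.0° = 51.4; c'Δl = 45.06; W sinα = 76.3
Σc'Δl = 184.7 kN/m; ΣN' = 1070.6 kN/m; ΣW sinα = 390.2 kN/m
Resisting = 184.7 + 1070.6·tan22.2° = 184.7 + 436.9 = 621.6 kN/m
FS = 621.6 / 390.2 = 1.593

FS = 1.59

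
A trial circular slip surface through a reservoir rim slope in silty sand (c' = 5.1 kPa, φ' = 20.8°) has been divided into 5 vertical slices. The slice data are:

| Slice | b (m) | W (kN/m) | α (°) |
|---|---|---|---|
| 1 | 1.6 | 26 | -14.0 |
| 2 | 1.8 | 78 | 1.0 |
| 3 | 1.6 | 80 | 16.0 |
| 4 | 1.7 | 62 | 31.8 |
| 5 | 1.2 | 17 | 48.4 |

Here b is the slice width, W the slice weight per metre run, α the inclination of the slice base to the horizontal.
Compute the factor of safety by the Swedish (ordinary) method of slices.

FS = 2.21

Ordinary method of slices: FS = Σ[c'·Δl_i + (W_i cosα_i)·tanφ'] / Σ W_i sinα_i, with Δl_i = b_i / cosα_i.
Slice 1: Δl = 1.6/cos(-14.0°) = 1.649 m; N'_1 = 26·cos(-14.0°) = 25.2; c'Δl = 8.41; W sinα = -6.3
Slice 2: Δl = 1.8/cos1.0° = 1.800 m; N'_2 = 78·cos1.0° = 78.0; c'Δl = 9.18; W sinα = 1.4
Slice 3: Δl = 1.6/cos16.0° = 1.664 m; N'_3 = 80·cos16.0° = 76.9; c'Δl = 8.49; W sinα = 22.1
Slice 4: Δl = 1.7/cos31.8° = 2.000 m; N'_4 = 62·cos31.8° = 52.7; c'Δl = 10.20; W sinα = 32.7
Slice 5: Δl = 1.2/cos48.4° = 1.807 m; N'_5 = 17·cos48.4° = 11.3; c'Δl = 9.22; W sinα = 12.7
Σc'Δl = 45.5 kN/m; ΣN' = 244.1 kN/m; ΣW sinα = 62.5 kN/m
Resisting = 45.5 + 244.1·tan20.8° = 45.5 + 92.7 = 138.2 kN/m
FS = 138.2 / 62.5 = 2.211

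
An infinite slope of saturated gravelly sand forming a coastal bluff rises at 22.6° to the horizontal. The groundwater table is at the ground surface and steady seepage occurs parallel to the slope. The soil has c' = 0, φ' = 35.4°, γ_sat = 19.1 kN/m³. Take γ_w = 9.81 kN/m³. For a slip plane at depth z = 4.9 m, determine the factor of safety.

With seepage parallel to the slope and the water table at the surface, the effective normal stress on the slip plane uses the buoyant unit weight γ' = γ_sat − γ_w while the driving shear stress uses γ_sat:
FS = [c' + γ' z cos²β tanφ'] / [γ_sat z sinβ cosβ]
(For c' = 0 this reduces to FS = (γ'/γ_sat)·tanφ'/tanβ.)
γ' = 19.1 − 9.81 = 9.29 kN/m³
Numerator = 0.0 + 9.29·4.9·cos²22.6°·tan35.4° = 0.0 + 9.29·4.9·0.8523·0.7107 = 27.573 kPa
Denominator = 19.1·4.9·sin22.6°·cos22.6° = 19.1·4.9·0.3843·0.9232 = 33.204 kPa
FS = 27.573 / 33.204 = 0.830

FS = 0.83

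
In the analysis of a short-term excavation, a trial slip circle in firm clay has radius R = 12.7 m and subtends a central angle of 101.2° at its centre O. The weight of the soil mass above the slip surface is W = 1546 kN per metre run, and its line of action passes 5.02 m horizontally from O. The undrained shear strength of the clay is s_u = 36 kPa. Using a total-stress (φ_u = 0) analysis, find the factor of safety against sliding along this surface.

Taking moments about the centre O, the resisting moment is provided by the undrained shear strength acting along the arc:
Arc length L_a = R·θ = 12.7·(101.2°·π/180) = 12.7·1.7663 = 22.43 m
M_R = s_u·L_a·R = 36·22.43·12.7 = 10255.8 kN·m/m
M_D = W·d = 1546·5.02 = 7760.9 kN·m/m
FS = M_R / M_D = 10255.8 / 7760.9 = 1.321

FS = 1.32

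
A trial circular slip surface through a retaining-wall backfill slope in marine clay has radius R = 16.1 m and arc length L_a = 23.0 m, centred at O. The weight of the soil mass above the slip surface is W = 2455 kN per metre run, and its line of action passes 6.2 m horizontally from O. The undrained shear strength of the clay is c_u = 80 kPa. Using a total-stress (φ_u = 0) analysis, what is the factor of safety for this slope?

FS = 1.95

Taking moments about the centre O, the resisting moment is provided by the undrained shear strength acting along the arc:
M_R = c_u·L_a·R = 80·23.00·16.1 = 29624.0 kN·m/m
M_D = W·d = 2455·6.2 = 15221.0 kN·m/m
FS = M_R / M_D = 29624.0 / 15221.0 = 1.946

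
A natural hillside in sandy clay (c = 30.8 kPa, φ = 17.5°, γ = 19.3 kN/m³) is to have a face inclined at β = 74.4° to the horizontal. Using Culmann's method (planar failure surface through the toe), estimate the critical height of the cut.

Culmann's analysis gives the critical failure plane at α_cr = (β + φ)/2 = (74.4 + 17.5)/2 = 46.0°, and the critical height
H_c = (4c/γ) · sinβ cosφ / [1 − cos(β − φ)]
    = (4·30.8/19.3) · sin74.4°·cos17.5° / [1 − cos(56.9°)]
    = 6.383 · 0.9632·0.9537 / [1 − 0.5461]
    = 6.383 · 0.9186 / 0.4539
    = 12.92 m

H_c = 12.92 m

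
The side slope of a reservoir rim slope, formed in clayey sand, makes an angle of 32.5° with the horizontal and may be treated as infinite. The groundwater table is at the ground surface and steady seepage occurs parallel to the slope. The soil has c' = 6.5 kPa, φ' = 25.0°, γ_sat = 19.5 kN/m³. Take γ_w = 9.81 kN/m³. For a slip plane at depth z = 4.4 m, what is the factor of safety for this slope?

FS = 0.53

With seepage parallel to the slope and the water table at the surface, the effective normal stress on the slip plane uses the buoyant unit weight γ' = γ_sat − γ_w while the driving shear stress uses γ_sat:
FS = [c' + γ' z cos²β tanφ'] / [γ_sat z sinβ cosβ]
γ' = 19.5 − 9.81 = 9.69 kN/m³
Numerator = 6.5 + 9.69·4.4·cos²32.5°·tan25.0° = 6.5 + 9.69·4.4·0.7113·0.4663 = 20.642 kPa
Denominator = 19.5·4.4·sin32.5°·cos32.5° = 19.5·4.4·0.5373·0.8434 = 38.881 kPa
FS = 20.642 / 38.881 = 0.531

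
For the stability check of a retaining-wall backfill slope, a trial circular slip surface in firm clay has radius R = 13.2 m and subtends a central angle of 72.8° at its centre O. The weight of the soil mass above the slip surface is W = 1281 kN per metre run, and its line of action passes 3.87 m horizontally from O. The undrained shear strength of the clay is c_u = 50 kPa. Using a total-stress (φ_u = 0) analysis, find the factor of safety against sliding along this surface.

Taking moments about the centre O, the resisting moment is provided by the undrained shear strength acting along the arc:
Arc length L_a = R·θ = 13.2·(72.8°·π/180) = 13.2·1.2706 = 16.77 m
M_R = c_u·L_a·R = 50·16.77·13.2 = 11069.5 kN·m/m
M_D = W·d = 1281·3.87 = 4957.5 kN·m/m
FS = M_R / M_D = 11069.5 / 4957.5 = 2.233

FS = 2.23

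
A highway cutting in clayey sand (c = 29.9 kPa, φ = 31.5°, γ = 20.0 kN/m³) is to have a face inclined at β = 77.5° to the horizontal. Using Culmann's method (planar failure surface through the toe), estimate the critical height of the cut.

H_c = 16.30 m

Culmann's analysis gives the critical failure plane at α_cr = (β + φ)/2 = (77.5 + 31.5)/2 = 54.5°, and the critical height
H_c = (4c/γ) · sinβ cosφ / [1 − cos(β − φ)]
    = (4·29.9/20.0) · sin77.5°·cos31.5° / [1 − cos(46.0°)]
    = 5.980 · 0.9763·0.8526 / [1 − 0.6947]
    = 5.980 · 0.8324 / 0.3053
    = 16.30 m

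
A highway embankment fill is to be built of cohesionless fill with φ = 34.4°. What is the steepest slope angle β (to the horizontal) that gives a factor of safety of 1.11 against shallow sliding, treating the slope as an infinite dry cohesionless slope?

For an infinite dry cohesionless slope FS = tanφ/tanβ, so tanβ = tanφ / FS.
tanβ = tan34.4° / 1.11 = 0.6847 / 1.11 = 0.6169
β = arctan(0.6169) = 31.67°

β = 31.7°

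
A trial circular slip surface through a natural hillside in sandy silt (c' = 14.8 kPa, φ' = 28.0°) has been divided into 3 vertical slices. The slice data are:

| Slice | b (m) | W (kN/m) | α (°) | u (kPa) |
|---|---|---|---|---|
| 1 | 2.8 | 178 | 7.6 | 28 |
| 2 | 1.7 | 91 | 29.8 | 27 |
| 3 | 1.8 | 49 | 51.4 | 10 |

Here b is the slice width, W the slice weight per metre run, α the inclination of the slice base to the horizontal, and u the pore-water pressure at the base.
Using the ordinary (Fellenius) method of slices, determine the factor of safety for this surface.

Ordinary method of slices: FS = Σ[c'·Δl_i + (W_i cosα_i − u_i·Δl_i)·tanφ'] / Σ W_i sinα_i, with Δl_i = b_i / cosα_i.
Slice 1: Δl = 2.8/cos7.6° = 2.825 m; N'_1 = 178·cos7.6° − 28·2.825 = 97.3; c'Δl = 41.81; W sinα = 23.5
Slice 2: Δl = 1.7/cos29.8° = 1.959 m; N'_2 = 91·cos29.8° − 27·1.959 = 26.1; c'Δl = 28.99; W sinα = 45.2
Slice 3: Δl = 1.8/cos51.4° = 2.885 m; N'_3 = 49·cos51.4° − 10·2.885 = 1.7; c'Δl = 42.70; W sinα = 38.3
Σc'Δl = 113.5 kN/m; ΣN' = 125.1 kN/m; ΣW sinα = 107.1 kN/m
Resisting = 113.5 + 125.1·tan28.0° = 113.5 + 66.5 = 180.0 kN/m
FS = 180.0 / 107.1 = 1.682

FS = 1.68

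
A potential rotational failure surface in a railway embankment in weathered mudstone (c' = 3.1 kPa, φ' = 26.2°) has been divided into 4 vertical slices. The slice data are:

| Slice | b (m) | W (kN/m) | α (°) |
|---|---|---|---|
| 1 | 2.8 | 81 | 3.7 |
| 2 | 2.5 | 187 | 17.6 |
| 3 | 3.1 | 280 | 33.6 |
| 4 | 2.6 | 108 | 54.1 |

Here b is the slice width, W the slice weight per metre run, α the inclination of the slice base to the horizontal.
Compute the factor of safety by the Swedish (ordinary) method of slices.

Ordinary method of slices: FS = Σ[c'·Δl_i + (W_i cosα_i)·tanφ'] / Σ W_i sinα_i, with Δl_i = b_i / cosα_i.
Slice 1: Δl = 2.8/cos3.7° = 2.806 m; N'_1 = 81·cos3.7° = 80.8; c'Δl = 8.70; W sinα = 5.2
Slice 2: Δl = 2.5/cos17.6° = 2.623 m; N'_2 = 187·cos17.6° = 178.2; c'Δl = 8.13; W sinα = 56.5
Slice 3: Δl = 3.1/cos33.6° = 3.722 m; N'_3 = 280·cos33.6° = 233.2; c'Δl = 11.54; W sinα = 154.9
Slice 4: Δl = 2.6/cos54.1° = 4.434 m; N'_4 = 108·cos54.1° = 63.3; c'Δl = 13.75; W sinα = 87.5
Σc'Δl = 42.1 kN/m; ΣN' = 555.6 kN/m; ΣW sinα = 304.2 kN/m
Resisting = 42.1 + 555.6·tan26.2° = 42.1 + 273.4 = 315.5 kN/m
FS = 315.5 / 304.2 = 1.037

FS = 1.04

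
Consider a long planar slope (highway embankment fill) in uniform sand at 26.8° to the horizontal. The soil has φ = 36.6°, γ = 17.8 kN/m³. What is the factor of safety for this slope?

For a dry cohesionless infinite slope the factor of safety is FS = tanφ / tanβ.
FS = tan36.6° / tan26.8° = 0.7427 / 0.5051 = 1.470

FS = 1.47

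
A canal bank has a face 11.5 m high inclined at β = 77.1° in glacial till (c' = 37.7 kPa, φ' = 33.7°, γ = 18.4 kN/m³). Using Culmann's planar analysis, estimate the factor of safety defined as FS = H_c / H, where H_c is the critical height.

FS = 2.11

H_c = (4c'/γ) · sinβ cosφ' / [1 − cos(β − φ')]
    = (4·37.7/18.4) · sin77.1°·cos33.7° / [1 − cos43.4°]
    = 8.196 · 0.8110 / 0.2734 = 24.31 m
FS = H_c / H = 24.31 / 11.5 = 2.114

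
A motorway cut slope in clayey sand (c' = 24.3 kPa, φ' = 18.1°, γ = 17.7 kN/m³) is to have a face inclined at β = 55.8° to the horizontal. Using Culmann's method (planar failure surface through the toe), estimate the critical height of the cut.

H_c = 20.68 m

Culmann's analysis gives the critical failure plane at α_cr = (β + φ')/2 = (55.8 + 18.1)/2 = 37.0°, and the critical height
H_c = (4c'/γ) · sinβ cosφ' / [1 − cos(β − φ')]
    = (4·24.3/17.7) · sin55.8°·cos18.1° / [1 − cos(37.7°)]
    = 5.492 · 0.8271·0.9505 / [1 − 0.7912]
    = 5.492 · 0.7862 / 0.2088
    = 20.68 m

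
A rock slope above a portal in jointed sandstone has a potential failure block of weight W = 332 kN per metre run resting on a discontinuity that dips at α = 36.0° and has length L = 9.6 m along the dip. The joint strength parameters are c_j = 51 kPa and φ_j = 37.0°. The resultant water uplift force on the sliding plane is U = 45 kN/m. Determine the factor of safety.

FS = 3.37

Resolving the block weight along and normal to the plane and applying the Mohr–Coulomb strength on the joint:
N' = W cosα − U = 332·cos36.0° − 45 = 223.6 kN/m
Driving force T = W sinα = 332·sin36.0° = 195.1 kN/m
Resisting force R = c_j·L + N'·tanφ_j = 51·9.6 + 223.6·tan37.0° = 489.6 + 168.5 = 658.1 kN/m
FS = R / T = 658.1 / 195.1 = 3.372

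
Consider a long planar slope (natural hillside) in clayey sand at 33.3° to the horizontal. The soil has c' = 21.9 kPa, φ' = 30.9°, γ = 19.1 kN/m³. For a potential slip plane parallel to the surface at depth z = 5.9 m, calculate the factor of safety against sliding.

FS = 1.33

For an infinite slope with a slip plane parallel to the surface (no pore pressure): FS = [c' + γz cos²β tanφ'] / [γz sinβ cosβ].
γz = 19.1·5.9 = 112.69 kN/m²
Numerator = 21.9 + 112.69·cos²33.3°·tan30.9° = 21.9 + 112.69·0.6986·0.5985 = 69.014 kPa
Denominator = 112.69·sin33.3°·cos33.3° = 112.69·0.5490·0.8358 = 51.711 kPa
FS = 69.014 / 51.711 = 1.335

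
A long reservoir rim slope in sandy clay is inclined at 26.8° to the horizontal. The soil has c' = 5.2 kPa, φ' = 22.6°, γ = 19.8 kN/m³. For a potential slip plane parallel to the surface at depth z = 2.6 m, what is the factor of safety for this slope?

FS = 1.08

For an infinite slope with a slip plane parallel to the surface (no pore pressure): FS = [c' + γz cos²β tanφ'] / [γz sinβ cosβ].
γz = 19.8·2.6 = 51.48 kN/m²
Numerator = 5.2 + 51.48·cos²26.8°·tan22.6° = 5.2 + 51.48·0.7967·0.4163 = 22.273 kPa
Denominator = 51.48·sin26.8°·cos26.8° = 51.48·0.4509·0.8926 = 20.718 kPa
FS = 22.273 / 20.718 = 1.075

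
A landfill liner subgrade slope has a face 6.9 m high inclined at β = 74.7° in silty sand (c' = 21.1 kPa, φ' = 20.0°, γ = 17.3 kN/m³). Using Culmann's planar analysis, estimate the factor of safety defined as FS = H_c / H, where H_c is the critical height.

FS = 1.52

H_c = (4c'/γ) · sinβ cosφ' / [1 − cos(β − φ')]
    = (4·21.1/17.3) · sin74.7°·cos20.0° / [1 − cos54.7°]
    = 4.879 · 0.9064 / 0.4221 = 10.47 m
FS = H_c / H = 10.47 / 6.9 = 1.518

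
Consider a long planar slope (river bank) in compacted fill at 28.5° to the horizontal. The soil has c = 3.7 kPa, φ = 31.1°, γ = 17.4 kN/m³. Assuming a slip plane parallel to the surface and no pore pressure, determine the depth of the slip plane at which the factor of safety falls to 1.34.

Setting FS = 1.34 in FS = [c + γz cos²β tanφ] / [γz sinβ cosβ] and solving for z:
z = c / [γ cosβ (FS·sinβ − cosβ·tanφ)]
  = 3.7 / [17.4·cos28.5°·(1.34·sin28.5° − cos28.5°·tan31.1°)]
  = 3.7 / [17.4·0.8788·(1.34·0.4772 − 0.8788·0.6032)]
  = 3.7 / 1.6707 = 2.215 m

z = 2.21 m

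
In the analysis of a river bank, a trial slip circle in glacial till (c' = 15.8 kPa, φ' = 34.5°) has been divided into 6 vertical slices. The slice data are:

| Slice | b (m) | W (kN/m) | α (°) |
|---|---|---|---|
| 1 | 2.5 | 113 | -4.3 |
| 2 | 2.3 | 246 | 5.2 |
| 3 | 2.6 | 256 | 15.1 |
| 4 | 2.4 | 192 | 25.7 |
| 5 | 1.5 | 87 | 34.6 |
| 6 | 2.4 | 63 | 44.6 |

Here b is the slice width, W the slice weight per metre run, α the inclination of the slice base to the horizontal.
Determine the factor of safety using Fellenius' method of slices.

Ordinary method of slices: FS = Σ[c'·Δl_i + (W_i cosα_i)·tanφ'] / Σ W_i sinα_i, with Δl_i = b_i / cosα_i.
Slice 1: Δl = 2.5/cos(-4.3°) = 2.507 m; N'_1 = 113·cos(-4.3°) = 112.7; c'Δl = 39.61; W sinα = -8.5
Slice 2: Δl = 2.3/cos5.2° = 2.310 m; N'_2 = 246·cos5.2° = 245.0; c'Δl = 36.49; W sinα = 22.3
Slice 3: Δl = 2.6/cos15.1° = 2.693 m; N'_3 = 256·cos15.1° = 247.2; c'Δl = 42.55; W sinα = 66.7
Slice 4: Δl = 2.4/cos25.7° = 2.663 m; N'_4 = 192·cos25.7° = 173.0; c'Δl = 42.08; W sinα = 83.3
Slice 5: Δl = 1.5/cos34.6° = 1.822 m; N'_5 = 87·cos34.6° = 71.6; c'Δl = 28.79; W sinα = 49.4
Slice 6: Δl = 2.4/cos44.6° = 3.371 m; N'_6 = 63·cos44.6° = 44.9; c'Δl = 53.26; W sinα = 44.2
Σc'Δl = 242.8 kN/m; ΣN' = 894.3 kN/m; ΣW sinα = 257.4 kN/m
Resisting = 242.8 + 894.3·tan34.5° = 242.8 + 614.6 = 857.4 kN/m
FS = 857.4 / 257.4 = 3.331

FS = 3.33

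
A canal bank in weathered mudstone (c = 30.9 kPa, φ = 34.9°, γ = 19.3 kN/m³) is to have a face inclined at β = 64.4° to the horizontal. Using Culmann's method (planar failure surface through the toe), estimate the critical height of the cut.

Culmann's analysis gives the critical failure plane at α_cr = (β + φ)/2 = (64.4 + 34.9)/2 = 49.7°, and the critical height
H_c = (4c/γ) · sinβ cosφ / [1 − cos(β − φ)]
    = (4·30.9/19.3) · sin64.4°·cos34.9° / [1 − cos(29.5°)]
    = 6.404 · 0.9018·0.8202 / [1 − 0.8704]
    = 6.404 · 0.7396 / 0.1296
    = 36.54 m

H_c = 36.54 m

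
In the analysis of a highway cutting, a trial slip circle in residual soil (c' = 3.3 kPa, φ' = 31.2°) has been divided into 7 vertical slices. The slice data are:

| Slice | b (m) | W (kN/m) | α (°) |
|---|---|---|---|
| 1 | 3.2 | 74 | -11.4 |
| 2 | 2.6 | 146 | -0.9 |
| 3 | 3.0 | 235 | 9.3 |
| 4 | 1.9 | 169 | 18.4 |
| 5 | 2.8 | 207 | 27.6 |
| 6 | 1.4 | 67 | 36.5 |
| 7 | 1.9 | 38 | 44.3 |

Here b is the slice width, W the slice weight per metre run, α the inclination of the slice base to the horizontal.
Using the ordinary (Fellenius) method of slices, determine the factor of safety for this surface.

Ordinary method of slices: FS = Σ[c'·Δl_i + (W_i cosα_i)·tanφ'] / Σ W_i sinα_i, with Δl_i = b_i / cosα_i.
Slice 1: Δl = 3.2/cos(-11.4°) = 3.264 m; N'_1 = 74·cos(-11.4°) = 72.5; c'Δl = 10.77; W sinα = -14.6
Slice 2: Δl = 2.6/cos(-0.9°) = 2.600 m; N'_2 = 146·cos(-0.9°) = 146.0; c'Δl = 8.58; W sinα = -2.3
Slice 3: Δl = 3.0/cos9.3° = 3.040 m; N'_3 = 235·cos9.3° = 231.9; c'Δl = 10.03; W sinα = 38.0
Slice 4: Δl = 1.9/cos18.4° = 2.002 m; N'_4 = 169·cos18.4° = 160.4; c'Δl = 6.61; W sinα = 53.3
Slice 5: Δl = 2.8/cos27.6° = 3.160 m; N'_5 = 207·cos27.6° = 183.4; c'Δl = 10.43; W sinα = 95.9
Slice 6: Δl = 1.4/cos36.5° = 1.742 m; N'_6 = 67·cos36.5° = 53.9; c'Δl = 5.75; W sinα = 39.9
Slice 7: Δl = 1.9/cos44.3° = 2.655 m; N'_7 = 38·cos44.3° = 27.2; c'Δl = 8.76; W sinα = 26.5
Σc'Δl = 60.9 kN/m; ΣN' = 875.3 kN/m; ΣW sinα = 236.7 kN/m
Resisting = 60.9 + 875.3·tan31.2° = 60.9 + 530.1 = 591.0 kN/m
FS = 591.0 / 236.7 = 2.497

FS = 2.50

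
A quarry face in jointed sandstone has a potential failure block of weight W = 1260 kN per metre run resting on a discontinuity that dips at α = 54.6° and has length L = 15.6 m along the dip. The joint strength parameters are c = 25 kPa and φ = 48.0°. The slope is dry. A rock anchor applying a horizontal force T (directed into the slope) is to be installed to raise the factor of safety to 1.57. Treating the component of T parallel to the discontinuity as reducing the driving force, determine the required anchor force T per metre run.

T = 227 kN/m

Resolving forces along and normal to the sliding plane, with the horizontal anchor force T adding T·sinα to the effective normal force and T·cosα acting up the plane against the driving force:
FS = [cL + (W cosα + T sinα) tanφ] / [W sinα − T cosα]
Without the anchor: N' = 729.9 kN/m, driving T_d = 1027.1 kN/m, resisting R = 25·15.6 + 729.9·tan48.0° = 1200.6 kN/m, FS = 1.17.
Setting FS = 1.57 and solving for T:
1.57·(1027.1 − T cos54.6°) = 1200.6 + T sin54.6°·tan48.0°
T·(sin54.6°·tan48.0° + 1.57·cos54.6°) = 1.57·1027.1 − 1200.6
T·(0.8151·1.1106 + 1.57·0.5793) = 1612.5 − 1200.6 = 411.9
T·1.8148 = 411.9
T = 226.9 kN/m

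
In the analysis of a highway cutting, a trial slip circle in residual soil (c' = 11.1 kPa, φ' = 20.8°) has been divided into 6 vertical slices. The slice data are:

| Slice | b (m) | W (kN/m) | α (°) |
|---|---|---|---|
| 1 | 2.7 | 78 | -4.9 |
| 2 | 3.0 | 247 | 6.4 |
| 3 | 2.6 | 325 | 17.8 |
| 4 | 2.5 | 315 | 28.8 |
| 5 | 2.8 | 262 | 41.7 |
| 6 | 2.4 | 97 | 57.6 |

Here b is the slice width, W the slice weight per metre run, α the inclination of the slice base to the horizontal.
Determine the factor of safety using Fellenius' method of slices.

Ordinary method of slices: FS = Σ[c'·Δl_i + (W_i cosα_i)·tanφ'] / Σ W_i sinα_i, with Δl_i = b_i / cosα_i.
Slice 1: Δl = 2.7/cos(-4.9°) = 2.710 m; N'_1 = 78·cos(-4.9°) = 77.7; c'Δl = 30.08; W sinα = -6.7
Slice 2: Δl = 3.0/cos6.4° = 3.019 m; N'_2 = 247·cos6.4° = 245.5; c'Δl = 33.51; W sinα = 27.5
Slice 3: Δl = 2.6/cos17.8° = 2.731 m; N'_3 = 325·cos17.8° = 309.4; c'Δl = 30.31; W sinα = 99.4
Slice 4: Δl = 2.5/cos28.8° = 2.853 m; N'_4 = 315·cos28.8° = 276.0; c'Δl = 31.67; W sinα = 151.8
Slice 5: Δl = 2.8/cos41.7° = 3.750 m; N'_5 = 262·cos41.7° = 195.6; c'Δl = 41.63; W sinα = 174.3
Slice 6: Δl = 2.4/cos57.6° = 4.479 m; N'_6 = 97·cos57.6° = 52.0; c'Δl = 49.72; W sinα = 81.9
Σc'Δl = 216.9 kN/m; ΣN' = 1156.2 kN/m; ΣW sinα = 528.2 kN/m
Resisting = 216.9 + 1156.2·tan20.8° = 216.9 + 439.2 = 656.1 kN/m
FS = 656.1 / 528.2 = 1.242

FS = 1.24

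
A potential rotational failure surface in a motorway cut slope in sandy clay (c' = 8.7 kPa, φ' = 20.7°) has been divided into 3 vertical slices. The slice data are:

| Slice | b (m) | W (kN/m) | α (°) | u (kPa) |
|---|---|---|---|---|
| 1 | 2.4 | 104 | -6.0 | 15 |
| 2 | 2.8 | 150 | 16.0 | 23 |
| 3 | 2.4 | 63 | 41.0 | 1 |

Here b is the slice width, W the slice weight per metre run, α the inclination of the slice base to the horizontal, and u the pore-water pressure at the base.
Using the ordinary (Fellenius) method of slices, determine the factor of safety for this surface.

FS = 2.02

Ordinary method of slices: FS = Σ[c'·Δl_i + (W_i cosα_i − u_i·Δl_i)·tanφ'] / Σ W_i sinα_i, with Δl_i = b_i / cosα_i.
Slice 1: Δl = 2.4/cos(-6.0°) = 2.413 m; N'_1 = 104·cos(-6.0°) − 15·2.413 = 67.2; c'Δl = 21.00; W sinα = -10.9
Slice 2: Δl = 2.8/cos16.0° = 2.913 m; N'_2 = 150·cos16.0° − 23·2.913 = 77.2; c'Δl = 25.34; W sinα = 41.3
Slice 3: Δl = 2.4/cos41.0° = 3.180 m; N'_3 = 63·cos41.0° − 1·3.180 = 44.4; c'Δl = 27.67; W sinα = 41.3
Σc'Δl = 74.0 kN/m; ΣN' = 188.8 kN/m; ΣW sinα = 71.8 kN/m
Resisting = 74.0 + 188.8·tan20.7° = 74.0 + 71.3 = 145.3 kN/m
FS = 145.3 / 71.8 = 2.024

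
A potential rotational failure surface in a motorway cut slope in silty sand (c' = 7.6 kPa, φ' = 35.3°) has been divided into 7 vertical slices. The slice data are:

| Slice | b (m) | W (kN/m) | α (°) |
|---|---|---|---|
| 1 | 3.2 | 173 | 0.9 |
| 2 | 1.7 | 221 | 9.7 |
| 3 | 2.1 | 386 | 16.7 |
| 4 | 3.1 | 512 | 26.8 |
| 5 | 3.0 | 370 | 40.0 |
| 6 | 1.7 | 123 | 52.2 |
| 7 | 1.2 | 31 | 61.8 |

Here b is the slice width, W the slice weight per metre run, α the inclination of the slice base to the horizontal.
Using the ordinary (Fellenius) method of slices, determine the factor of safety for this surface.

Ordinary method of slices: FS = Σ[c'·Δl_i + (W_i cosα_i)·tanφ'] / Σ W_i sinα_i, with Δl_i = b_i / cosα_i.
Slice 1: Δl = 3.2/cos0.9° = 3.200 m; N'_1 = 173·cos0.9° = 173.0; c'Δl = 24.32; W sinα = 2.7
Slice 2: Δl = 1.7/cos9.7° = 1.725 m; N'_2 = 221·cos9.7° = 217.8; c'Δl = 13.11; W sinα = 37.2
Slice 3: Δl = 2.1/cos16.7° = 2.192 m; N'_3 = 386·cos16.7° = 369.7; c'Δl = 16.66; W sinα = 110.9
Slice 4: Δl = 3.1/cos26.8° = 3.473 m; N'_4 = 512·cos26.8° = 457.0; c'Δl = 26.40; W sinα = 230.8
Slice 5: Δl = 3.0/cos40.0° = 3.916 m; N'_5 = 370·cos40.0° = 283.4; c'Δl = 29.76; W sinα = 237.8
Slice 6: Δl = 1.7/cos52.2° = 2.774 m; N'_6 = 123·cos52.2° = 75.4; c'Δl = 21.08; W sinα = 97.2
Slice 7: Δl = 1.2/cos61.8° = 2.539 m; N'_7 = 31·cos61.8° = 14.6; c'Δl = 19.30; W sinα = 27.3
Σc'Δl = 150.6 kN/m; ΣN' = 1591.0 kN/m; ΣW sinα = 744.1 kN/m
Resisting = 150.6 + 1591.0·tan35.3° = 150.6 + 1126.5 = 1277.1 kN/m
FS = 1277.1 / 744.1 = 1.716

FS = 1.72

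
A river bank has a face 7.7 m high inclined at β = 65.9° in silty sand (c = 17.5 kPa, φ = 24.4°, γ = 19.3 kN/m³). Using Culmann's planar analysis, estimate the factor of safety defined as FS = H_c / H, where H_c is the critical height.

H_c = (4c/γ) · sinβ cosφ / [1 − cos(β − φ)]
    = (4·17.5/19.3) · sin65.9°·cos24.4° / [1 − cos41.5°]
    = 3.627 · 0.8313 / 0.2510 = 12.01 m
FS = H_c / H = 12.01 / 7.7 = 1.560

FS = 1.56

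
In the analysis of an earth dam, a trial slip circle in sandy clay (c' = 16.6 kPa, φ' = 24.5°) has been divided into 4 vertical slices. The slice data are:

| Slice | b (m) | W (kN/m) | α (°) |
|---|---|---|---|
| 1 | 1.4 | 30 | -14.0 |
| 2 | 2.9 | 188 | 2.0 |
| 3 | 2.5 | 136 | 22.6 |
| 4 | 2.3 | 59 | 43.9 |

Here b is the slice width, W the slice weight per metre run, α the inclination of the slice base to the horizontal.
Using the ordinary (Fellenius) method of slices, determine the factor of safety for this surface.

FS = 3.74

Ordinary method of slices: FS = Σ[c'·Δl_i + (W_i cosα_i)·tanφ'] / Σ W_i sinα_i, with Δl_i = b_i / cosα_i.
Slice 1: Δl = 1.4/cos(-14.0°) = 1.443 m; N'_1 = 30·cos(-14.0°) = 29.1; c'Δl = 23.95; W sinα = -7.3
Slice 2: Δl = 2.9/cos2.0° = 2.902 m; N'_2 = 188·cos2.0° = 187.9; c'Δl = 48.17; W sinα = 6.6
Slice 3: Δl = 2.5/cos22.6° = 2.708 m; N'_3 = 136·cos22.6° = 125.6; c'Δl = 44.95; W sinα = 52.3
Slice 4: Δl = 2.3/cos43.9° = 3.192 m; N'_4 = 59·cos43.9° = 42.5; c'Δl = 52.99; W sinα = 40.9
Σc'Δl = 170.1 kN/m; ΣN' = 385.1 kN/m; ΣW sinα = 92.5 kN/m
Resisting = 170.1 + 385.1·tan24.5° = 170.1 + 175.5 = 345.5 kN/m
FS = 345.5 / 92.5 = 3.736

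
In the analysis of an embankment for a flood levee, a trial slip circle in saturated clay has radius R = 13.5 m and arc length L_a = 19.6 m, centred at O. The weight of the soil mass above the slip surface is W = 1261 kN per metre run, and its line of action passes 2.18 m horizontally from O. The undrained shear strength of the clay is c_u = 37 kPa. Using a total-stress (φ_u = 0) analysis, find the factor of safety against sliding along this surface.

Taking moments about the centre O, the resisting moment is provided by the undrained shear strength acting along the arc:
M_R = c_u·L_a·R = 37·19.60·13.5 = 9790.2 kN·m/m
M_D = W·d = 1261·2.18 = 2749.0 kN·m/m
FS = M_R / M_D = 9790.2 / 2749.0 = 3.561

FS = 3.56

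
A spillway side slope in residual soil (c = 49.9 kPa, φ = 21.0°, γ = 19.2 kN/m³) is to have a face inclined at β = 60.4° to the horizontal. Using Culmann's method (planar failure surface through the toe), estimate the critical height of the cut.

H_c = 37.13 m

Culmann's analysis gives the critical failure plane at α_cr = (β + φ)/2 = (60.4 + 21.0)/2 = 40.7°, and the critical height
H_c = (4c/γ) · sinβ cosφ / [1 − cos(β − φ)]
    = (4·49.9/19.2) · sin60.4°·cos21.0° / [1 − cos(39.4°)]
    = 10.396 · 0.8695·0.9336 / [1 − 0.7727]
    = 10.396 · 0.8117 / 0.2273
    = 37.13 m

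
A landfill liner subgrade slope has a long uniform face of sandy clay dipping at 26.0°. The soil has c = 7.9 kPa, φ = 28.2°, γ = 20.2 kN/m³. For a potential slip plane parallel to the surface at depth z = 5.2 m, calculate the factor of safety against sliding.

FS = 1.29

For an infinite slope with a slip plane parallel to the surface (no pore pressure): FS = [c + γz cos²β tanφ] / [γz sinβ cosβ].
γz = 20.2·5.2 = 105.04 kN/m²
Numerator = 7.9 + 105.04·cos²26.0°·tan28.2° = 7.9 + 105.04·0.8078·0.5362 = 53.399 kPa
Denominator = 105.04·sin26.0°·cos26.0° = 105.04·0.4384·0.8988 = 41.386 kPa
FS = 53.399 / 41.386 = 1.290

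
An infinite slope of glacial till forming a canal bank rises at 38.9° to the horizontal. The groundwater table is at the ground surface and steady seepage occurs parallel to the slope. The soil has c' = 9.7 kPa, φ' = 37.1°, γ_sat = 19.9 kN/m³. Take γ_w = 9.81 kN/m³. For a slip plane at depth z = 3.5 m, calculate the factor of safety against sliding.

With seepage parallel to the slope and the water table at the surface, the effective normal stress on the slip plane uses the buoyant unit weight γ' = γ_sat − γ_w while the driving shear stress uses γ_sat:
FS = [c' + γ' z cos²β tanφ'] / [γ_sat z sinβ cosβ]
γ' = 19.9 − 9.81 = 10.09 kN/m³
Numerator = 9.7 + 10.09·3.5·cos²38.9°·tan37.1° = 9.7 + 10.09·3.5·0.6057·0.7563 = 25.876 kPa
Denominator = 19.9·3.5·sin38.9°·cos38.9° = 19.9·3.5·0.6280·0.7782 = 34.039 kPa
FS = 25.876 / 34.039 = 0.760

FS = 0.76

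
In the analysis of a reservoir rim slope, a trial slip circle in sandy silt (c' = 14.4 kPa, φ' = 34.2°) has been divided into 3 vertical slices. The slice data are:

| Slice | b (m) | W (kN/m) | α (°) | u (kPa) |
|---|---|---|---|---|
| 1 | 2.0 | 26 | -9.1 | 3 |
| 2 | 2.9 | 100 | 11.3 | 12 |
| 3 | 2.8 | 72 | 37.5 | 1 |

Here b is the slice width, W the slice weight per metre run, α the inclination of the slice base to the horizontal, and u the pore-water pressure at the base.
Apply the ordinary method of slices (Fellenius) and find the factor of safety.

Ordinary method of slices: FS = Σ[c'·Δl_i + (W_i cosα_i − u_i·Δl_i)·tanφ'] / Σ W_i sinα_i, with Δl_i = b_i / cosα_i.
Slice 1: Δl = 2.0/cos(-9.1°) = 2.025 m; N'_1 = 26·cos(-9.1°) − 3·2.025 = 19.6; c'Δl = 29.17; W sinα = -4.1
Slice 2: Δl = 2.9/cos11.3° = 2.957 m; N'_2 = 100·cos11.3° − 12·2.957 = 62.6; c'Δl = 42.59; W sinα = 19.6
Slice 3: Δl = 2.8/cos37.5° = 3.529 m; N'_3 = 72·cos37.5° − 1·3.529 = 53.6; c'Δl = 50.82; W sinα = 43.8
Σc'Δl = 122.6 kN/m; ΣN' = 135.8 kN/m; ΣW sinα = 59.3 kN/m
Resisting = 122.6 + 135.8·tan34.2° = 122.6 + 92.3 = 214.8 kN/m
FS = 214.8 / 59.3 = 3.622

FS = 3.62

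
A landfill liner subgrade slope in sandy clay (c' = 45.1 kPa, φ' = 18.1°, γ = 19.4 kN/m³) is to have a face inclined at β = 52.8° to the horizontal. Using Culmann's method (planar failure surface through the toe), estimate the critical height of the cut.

H_c = 39.58 m

Culmann's analysis gives the critical failure plane at α_cr = (β + φ')/2 = (52.8 + 18.1)/2 = 35.5°, and the critical height
H_c = (4c'/γ) · sinβ cosφ' / [1 − cos(β − φ')]
    = (4·45.1/19.4) · sin52.8°·cos18.1° / [1 − cos(34.7°)]
    = 9.299 · 0.7965·0.9505 / [1 − 0.8221]
    = 9.299 · 0.7571 / 0.1779
    = 39.58 m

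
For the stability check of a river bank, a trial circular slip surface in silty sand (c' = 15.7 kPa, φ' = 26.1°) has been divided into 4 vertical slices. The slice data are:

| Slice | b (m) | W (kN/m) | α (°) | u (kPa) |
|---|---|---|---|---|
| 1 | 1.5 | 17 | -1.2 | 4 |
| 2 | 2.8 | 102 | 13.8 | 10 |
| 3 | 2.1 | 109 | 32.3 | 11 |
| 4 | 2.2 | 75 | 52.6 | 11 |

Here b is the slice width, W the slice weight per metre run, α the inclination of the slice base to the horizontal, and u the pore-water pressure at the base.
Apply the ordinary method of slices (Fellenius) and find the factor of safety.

Ordinary method of slices: FS = Σ[c'·Δl_i + (W_i cosα_i − u_i·Δl_i)·tanφ'] / Σ W_i sinα_i, with Δl_i = b_i / cosα_i.
Slice 1: Δl = 1.5/cos(-1.2°) = 1.500 m; N'_1 = 17·cos(-1.2°) − 4·1.500 = 11.0; c'Δl = 23.56; W sinα = -0.4
Slice 2: Δl = 2.8/cos13.8° = 2.883 m; N'_2 = 102·cos13.8° − 10·2.883 = 70.2; c'Δl = 45.27; W sinα = 24.3
Slice 3: Δl = 2.1/cos32.3° = 2.484 m; N'_3 = 109·cos32.3° − 11·2.484 = 64.8; c'Δl = 39.01; W sinα = 58.2
Slice 4: Δl = 2.2/cos52.6° = 3.622 m; N'_4 = 75·cos52.6° − 11·3.622 = 5.7; c'Δl = 56.87; W sinα = 59.6
Σc'Δl = 164.7 kN/m; ΣN' = 151.7 kN/m; ΣW sinα = 141.8 kN/m
Resisting = 164.7 + 151.7·tan26.1° = 164.7 + 74.3 = 239.0 kN/m
FS = 239.0 / 141.8 = 1.686

FS = 1.69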